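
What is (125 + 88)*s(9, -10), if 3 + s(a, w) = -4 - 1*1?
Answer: -1704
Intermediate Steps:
s(a, w) = -8 (s(a, w) = -3 + (-4 - 1*1) = -3 + (-4 - 1) = -3 - 5 = -8)
(125 + 88)*s(9, -10) = (125 + 88)*(-8) = 213*(-8) = -1704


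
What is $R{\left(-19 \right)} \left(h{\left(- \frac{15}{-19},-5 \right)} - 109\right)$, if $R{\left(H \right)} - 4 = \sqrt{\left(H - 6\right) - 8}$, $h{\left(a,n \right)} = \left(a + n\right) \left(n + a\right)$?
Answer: $- \frac{131796}{361} - \frac{32949 i \sqrt{33}}{361} \approx -365.09 - 524.31 i$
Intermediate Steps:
$h{\left(a,n \right)} = \left(a + n\right)^{2}$ ($h{\left(a,n \right)} = \left(a + n\right) \left(a + n\right) = \left(a + n\right)^{2}$)
$R{\left(H \right)} = 4 + \sqrt{-14 + H}$ ($R{\left(H \right)} = 4 + \sqrt{\left(H - 6\right) - 8} = 4 + \sqrt{\left(-6 + H\right) - 8} = 4 + \sqrt{-14 + H}$)
$R{\left(-19 \right)} \left(h{\left(- \frac{15}{-19},-5 \right)} - 109\right) = \left(4 + \sqrt{-14 - 19}\right) \left(\left(- \frac{15}{-19} - 5\right)^{2} - 109\right) = \left(4 + \sqrt{-33}\right) \left(\left(\left(-15\right) \left(- \frac{1}{19}\right) - 5\right)^{2} - 109\right) = \left(4 + i \sqrt{33}\right) \left(\left(\frac{15}{19} - 5\right)^{2} - 109\right) = \left(4 + i \sqrt{33}\right) \left(\left(- \frac{80}{19}\right)^{2} - 109\right) = \left(4 + i \sqrt{33}\right) \left(\frac{6400}{361} - 109\right) = \left(4 + i \sqrt{33}\right) \left(- \frac{32949}{361}\right) = - \frac{131796}{361} - \frac{32949 i \sqrt{33}}{361}$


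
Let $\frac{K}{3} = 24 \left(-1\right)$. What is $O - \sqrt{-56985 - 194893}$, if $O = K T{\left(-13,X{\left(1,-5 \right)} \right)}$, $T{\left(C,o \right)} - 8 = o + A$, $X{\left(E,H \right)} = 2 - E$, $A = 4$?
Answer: $-936 - 107 i \sqrt{22} \approx -936.0 - 501.87 i$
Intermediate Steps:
$T{\left(C,o \right)} = 12 + o$ ($T{\left(C,o \right)} = 8 + \left(o + 4\right) = 8 + \left(4 + o\right) = 12 + o$)
$K = -72$ ($K = 3 \cdot 24 \left(-1\right) = 3 \left(-24\right) = -72$)
$O = -936$ ($O = - 72 \left(12 + \left(2 - 1\right)\right) = - 72 \left(12 + 1\right) = \left(-72\right) 13 = -936$)
$O - \sqrt{-56985 - 194893} = -936 - \sqrt{-56985 - 194893} = -936 - \sqrt{-251878} = -936 - 107 i \sqrt{22}$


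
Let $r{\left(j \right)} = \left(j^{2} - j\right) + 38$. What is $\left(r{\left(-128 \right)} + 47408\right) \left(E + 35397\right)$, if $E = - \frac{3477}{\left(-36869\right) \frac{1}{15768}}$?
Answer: $\frac{86975034208182}{36869} \approx 2.359 \cdot 10^{9}$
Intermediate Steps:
$r{\left(j \right)} = 38 + j^{2} - j$
$E = \frac{54825336}{36869}$ ($E = - \frac{3477}{\left(-36869\right) \frac{1}{15768}} = - \frac{3477}{- \frac{36869}{15768}} = \left(-3477\right) \left(- \frac{15768}{36869}\right) = \frac{54825336}{36869} \approx 1487.0$)
$\left(r{\left(-128 \right)} + 47408\right) \left(E + 35397\right) = \left(\left(38 + \left(-128\right)^{2} - -128\right) + 47408\right) \left(\frac{54825336}{36869} + 35397\right) = \left(\left(38 + 16384 + 128\right) + 47408\right) \frac{1359877329}{36869} = \left(16550 + 47408\right) \frac{1359877329}{36869} = 63958 \cdot \frac{1359877329}{36869} = \frac{86975034208182}{36869}$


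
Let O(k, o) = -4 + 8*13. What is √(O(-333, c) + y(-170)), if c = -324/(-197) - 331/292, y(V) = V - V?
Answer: 10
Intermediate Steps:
y(V) = 0
c = 29401/57524 (c = -324*(-1/197) - 331*1/292 = 324/197 - 331/292 = 29401/57524 ≈ 0.51111)
O(k, o) = 100 (O(k, o) = -4 + 104 = 100)
√(O(-333, c) + y(-170)) = √(100 + 0) = √100 = 10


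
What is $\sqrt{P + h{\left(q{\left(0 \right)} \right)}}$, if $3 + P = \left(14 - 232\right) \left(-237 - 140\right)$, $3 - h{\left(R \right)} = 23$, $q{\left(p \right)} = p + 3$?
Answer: $\sqrt{82163} \approx 286.64$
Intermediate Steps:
$q{\left(p \right)} = 3 + p$
$h{\left(R \right)} = -20$ ($h{\left(R \right)} = 3 - 23 = -20$)
$P = 82183$ ($P = -3 + \left(14 - 232\right) \left(-237 - 140\right) = -3 - 218 \left(-237 - 140\right) = -3 - -82186 = -3 + 82186 = 82183$)
$\sqrt{P + h{\left(q{\left(0 \right)} \right)}} = \sqrt{82183 - 20} = \sqrt{82163}$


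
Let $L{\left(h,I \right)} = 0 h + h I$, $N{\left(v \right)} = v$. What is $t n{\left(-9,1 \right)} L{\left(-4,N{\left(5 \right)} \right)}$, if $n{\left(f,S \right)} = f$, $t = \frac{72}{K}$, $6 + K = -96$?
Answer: $- \frac{2160}{17} \approx -127.06$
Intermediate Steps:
$K = -102$ ($K = -6 - 96 = -102$)
$t = - \frac{12}{17}$ ($t = \frac{72}{-102} = 72 \left(- \frac{1}{102}\right) = - \frac{12}{17} \approx -0.70588$)
$L{\left(h,I \right)} = I h$ ($L{\left(h,I \right)} = 0 + I h = I h$)
$t n{\left(-9,1 \right)} L{\left(-4,N{\left(5 \right)} \right)} = \left(- \frac{12}{17}\right) \left(-9\right) 5 \left(-4\right) = \frac{108}{17} \left(-20\right) = - \frac{2160}{17}$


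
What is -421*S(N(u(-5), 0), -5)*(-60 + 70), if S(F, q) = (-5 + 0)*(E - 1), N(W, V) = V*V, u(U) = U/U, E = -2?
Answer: -63150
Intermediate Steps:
u(U) = 1
N(W, V) = V²
S(F, q) = 15 (S(F, q) = (-5 + 0)*(-2 - 1) = -5*(-3) = 15)
-421*S(N(u(-5), 0), -5)*(-60 + 70) = -6315*(-60 + 70) = -6315*10 = -421*150 = -63150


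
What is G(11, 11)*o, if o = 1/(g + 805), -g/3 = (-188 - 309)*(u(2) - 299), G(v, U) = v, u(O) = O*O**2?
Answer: -11/433076 ≈ -2.5400e-5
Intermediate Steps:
u(O) = O**3
g = -433881 (g = -3*(-188 - 309)*(2**3 - 299) = -(-1491)*(8 - 299) = -(-1491)*(-291) = -3*144627 = -433881)
o = -1/433076 (o = 1/(-433881 + 805) = 1/(-433076) = -1/433076 ≈ -2.3091e-6)
G(11, 11)*o = 11*(-1/433076) = -11/433076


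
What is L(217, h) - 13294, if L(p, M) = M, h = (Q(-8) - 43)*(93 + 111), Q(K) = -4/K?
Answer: -21964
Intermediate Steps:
h = -8670 (h = (-4/(-8) - 43)*(93 + 111) = (-4*(-1/8) - 43)*204 = (1/2 - 43)*204 = -85/2*204 = -8670)
L(217, h) - 13294 = -8670 - 13294 = -21964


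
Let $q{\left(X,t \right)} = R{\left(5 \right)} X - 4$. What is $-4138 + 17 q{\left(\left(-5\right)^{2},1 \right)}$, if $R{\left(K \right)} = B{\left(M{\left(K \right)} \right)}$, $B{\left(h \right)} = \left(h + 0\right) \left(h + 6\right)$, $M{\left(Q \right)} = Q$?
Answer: $19169$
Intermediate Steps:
$B{\left(h \right)} = h \left(6 + h\right)$
$R{\left(K \right)} = K \left(6 + K\right)$
$q{\left(X,t \right)} = -4 + 55 X$ ($q{\left(X,t \right)} = 5 \left(6 + 5\right) X - 4 = 5 \cdot 11 X - 4 = 55 X - 4 = -4 + 55 X$)
$-4138 + 17 q{\left(\left(-5\right)^{2},1 \right)} = -4138 + 17 \left(-4 + 55 \left(-5\right)^{2}\right) = -4138 + 17 \left(-4 + 55 \cdot 25\right) = -4138 + 17 \left(-4 + 1375\right) = -4138 + 17 \cdot 1371 = -4138 + 23307 = 19169$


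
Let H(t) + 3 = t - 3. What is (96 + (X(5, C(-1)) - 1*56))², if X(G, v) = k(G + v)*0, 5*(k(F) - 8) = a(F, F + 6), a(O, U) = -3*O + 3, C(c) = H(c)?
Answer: 1600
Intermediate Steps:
H(t) = -6 + t (H(t) = -3 + (t - 3) = -3 + (-3 + t) = -6 + t)
C(c) = -6 + c
a(O, U) = 3 - 3*O
k(F) = 43/5 - 3*F/5 (k(F) = 8 + (3 - 3*F)/5 = 8 + (⅗ - 3*F/5) = 43/5 - 3*F/5)
X(G, v) = 0 (X(G, v) = (43/5 - 3*(G + v)/5)*0 = (43/5 + (-3*G/5 - 3*v/5))*0 = (43/5 - 3*G/5 - 3*v/5)*0 = 0)
(96 + (X(5, C(-1)) - 1*56))² = (96 + (0 - 1*56))² = (96 + (0 - 56))² = (96 - 56)² = 40² = 1600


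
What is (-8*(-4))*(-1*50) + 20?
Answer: -1580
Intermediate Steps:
(-8*(-4))*(-1*50) + 20 = 32*(-50) + 20 = -1600 + 20 = -1580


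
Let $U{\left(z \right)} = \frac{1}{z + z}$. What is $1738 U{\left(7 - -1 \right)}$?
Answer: $\frac{869}{8} \approx 108.63$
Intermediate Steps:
$U{\left(z \right)} = \frac{1}{2 z}$
$1738 U{\left(7 - -1 \right)} = 1738 \frac{1}{2 \left(7 - -1\right)} = 1738 \frac{1}{2 \left(7 + 1\right)} = 1738 \frac{1}{2 \cdot 8} = 1738 \cdot \frac{1}{2} \cdot \frac{1}{8} = 1738 \cdot \frac{1}{16} = \frac{869}{8}$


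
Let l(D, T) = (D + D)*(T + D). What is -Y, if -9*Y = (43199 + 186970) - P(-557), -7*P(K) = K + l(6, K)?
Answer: 1604014/63 ≈ 25461.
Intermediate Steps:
l(D, T) = 2*D*(D + T) (l(D, T) = (2*D)*(D + T) = 2*D*(D + T))
P(K) = -72/7 - 13*K/7 (P(K) = -(K + 2*6*(6 + K))/7 = -(K + (72 + 12*K))/7 = -(72 + 13*K)/7 = -72/7 - 13*K/7)
Y = -1604014/63 (Y = -((43199 + 186970) - (-72/7 - 13/7*(-557)))/9 = -(230169 - (-72/7 + 7241/7))/9 = -(230169 - 1*7169/7)/9 = -(230169 - 7169/7)/9 = -⅑*1604014/7 = -1604014/63 ≈ -25461.)
-Y = -1*(-1604014/63) = 1604014/63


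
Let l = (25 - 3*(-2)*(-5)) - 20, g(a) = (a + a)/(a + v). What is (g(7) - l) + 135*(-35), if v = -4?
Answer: -14086/3 ≈ -4695.3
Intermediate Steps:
g(a) = 2*a/(-4 + a) (g(a) = (a + a)/(a - 4) = (2*a)/(-4 + a) = 2*a/(-4 + a))
l = -25 (l = (25 + 6*(-5)) - 20 = (25 - 30) - 20 = -5 - 20 = -25)
(g(7) - l) + 135*(-35) = (2*7/(-4 + 7) - 1*(-25)) + 135*(-35) = (2*7/3 + 25) - 4725 = (2*7*(⅓) + 25) - 4725 = (14/3 + 25) - 4725 = 89/3 - 4725 = -14086/3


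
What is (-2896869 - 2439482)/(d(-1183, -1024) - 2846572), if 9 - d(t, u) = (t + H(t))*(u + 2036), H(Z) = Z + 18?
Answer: 5336351/470387 ≈ 11.345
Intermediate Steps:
H(Z) = 18 + Z
d(t, u) = 9 - (18 + 2*t)*(2036 + u) (d(t, u) = 9 - (t + (18 + t))*(u + 2036) = 9 - (18 + 2*t)*(2036 + u))
(-2896869 - 2439482)/(d(-1183, -1024) - 2846572) = (-2896869 - 2439482)/((-36639 - 4072*(-1183) - 1*(-1183)*(-1024) - 1*(-1024)*(18 - 1183)) - 2846572) = -5336351/((-36639 + 4817176 - 1211392 - 1*(-1024)*(-1165)) - 2846572) = -5336351/((-36639 + 4817176 - 1211392 - 1192960) - 2846572) = -5336351/(2376185 - 2846572) = -5336351/(-470387) = -5336351*(-1/470387) = 5336351/470387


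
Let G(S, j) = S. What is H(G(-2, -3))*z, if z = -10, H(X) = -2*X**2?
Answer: 80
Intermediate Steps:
H(G(-2, -3))*z = -2*(-2)**2*(-10) = -2*4*(-10) = -8*(-10) = 80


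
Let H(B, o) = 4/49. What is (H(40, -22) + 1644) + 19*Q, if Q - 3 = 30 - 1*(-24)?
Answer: 133627/49 ≈ 2727.1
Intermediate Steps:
H(B, o) = 4/49 (H(B, o) = 4*(1/49) = 4/49)
Q = 57 (Q = 3 + (30 - 1*(-24)) = 3 + (30 + 24) = 3 + 54 = 57)
(H(40, -22) + 1644) + 19*Q = (4/49 + 1644) + 19*57 = 80560/49 + 1083 = 133627/49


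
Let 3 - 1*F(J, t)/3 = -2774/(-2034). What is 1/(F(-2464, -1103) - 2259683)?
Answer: -339/766030873 ≈ -4.4254e-7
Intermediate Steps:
F(J, t) = 1664/339 (F(J, t) = 9 - (-8322)/(-2034) = 9 - (-8322)*(-1)/2034 = 9 - 3*1387/1017 = 9 - 1387/339 = 1664/339)
1/(F(-2464, -1103) - 2259683) = 1/(1664/339 - 2259683) = 1/(-766030873/339) = -339/766030873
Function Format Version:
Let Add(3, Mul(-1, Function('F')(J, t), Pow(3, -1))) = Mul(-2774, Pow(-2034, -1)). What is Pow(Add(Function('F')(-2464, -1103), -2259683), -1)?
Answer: Rational(-339, 766030873) ≈ -4.4254e-7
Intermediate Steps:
Function('F')(J, t) = Rational(1664, 339) (Function('F')(J, t) = Add(9, Mul(-3, Mul(-2774, Pow(-2034, -1)))) = Add(9, Mul(-3, Mul(-2774, Rational(-1, 2034)))) = Add(9, Mul(-3, Rational(1387, 1017))) = Add(9, Rational(-1387, 339)) = Rational(1664, 339))
Pow(Add(Function('F')(-2464, -1103), -2259683), -1) = Pow(Add(Rational(1664, 339), -2259683), -1) = Pow(Rational(-766030873, 339), -1) = Rational(-339, 766030873)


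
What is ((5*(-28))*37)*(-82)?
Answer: 424760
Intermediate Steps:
((5*(-28))*37)*(-82) = -140*37*(-82) = -5180*(-82) = 424760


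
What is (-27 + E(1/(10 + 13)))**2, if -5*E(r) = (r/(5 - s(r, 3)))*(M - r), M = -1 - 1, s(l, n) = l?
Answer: 125261489929/171872100 ≈ 728.81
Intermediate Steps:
M = -2
E(r) = -r*(-2 - r)/(5*(5 - r)) (E(r) = -r/(5 - r)*(-2 - r)/5 = -r*(-2 - r)/(5*(5 - r)))
(-27 + E(1/(10 + 13)))**2 = (-27 - (2 + 1/(10 + 13))/((10 + 13)*(-25 + 5/(10 + 13))))**2 = (-27 - 1*(2 + 1/23)/(23*(-25 + 5/23)))**2 = (-27 - 1*1/23*(2 + 1/23)/(-25 + 5*(1/23)))**2 = (-27 - 1*1/23*47/23/(-25 + 5/23))**2 = (-27 - 1*1/23*47/23/(-570/23))**2 = (-27 - 1*1/23*(-23/570)*47/23)**2 = (-27 + 47/13110)**2 = (-353923/13110)**2 = 125261489929/171872100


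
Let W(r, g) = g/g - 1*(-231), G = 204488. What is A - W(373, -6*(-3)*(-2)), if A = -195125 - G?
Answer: -399845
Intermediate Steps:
A = -399613 (A = -195125 - 1*204488 = -195125 - 204488 = -399613)
W(r, g) = 232 (W(r, g) = 1 + 231 = 232)
A - W(373, -6*(-3)*(-2)) = -399613 - 1*232 = -399613 - 232 = -399845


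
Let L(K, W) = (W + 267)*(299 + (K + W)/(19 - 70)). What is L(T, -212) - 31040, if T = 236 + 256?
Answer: -759745/51 ≈ -14897.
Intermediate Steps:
T = 492
L(K, W) = (267 + W)*(299 - K/51 - W/51) (L(K, W) = (267 + W)*(299 + (K + W)/(-51)) = (267 + W)*(299 + (K + W)*(-1/51)) = (267 + W)*(299 + (-K/51 - W/51)) = (267 + W)*(299 - K/51 - W/51))
L(T, -212) - 31040 = (79833 - 89/17*492 - 1/51*(-212)**2 + (4994/17)*(-212) - 1/51*492*(-212)) - 31040 = (79833 - 43788/17 - 1/51*44944 - 1058728/17 + 34768/17) - 31040 = (79833 - 43788/17 - 44944/51 - 1058728/17 + 34768/17) - 31040 = 823295/51 - 31040 = -759745/51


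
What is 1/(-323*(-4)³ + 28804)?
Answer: 1/49476 ≈ 2.0212e-5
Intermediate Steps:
1/(-323*(-4)³ + 28804) = 1/(-323*(-64) + 28804) = 1/(20672 + 28804) = 1/49476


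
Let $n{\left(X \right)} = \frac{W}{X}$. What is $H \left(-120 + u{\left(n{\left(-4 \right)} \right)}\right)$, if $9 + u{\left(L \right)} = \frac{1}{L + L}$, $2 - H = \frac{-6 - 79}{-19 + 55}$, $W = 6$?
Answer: $- \frac{15229}{27} \approx -564.04$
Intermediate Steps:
$n{\left(X \right)} = \frac{6}{X}$
$H = \frac{157}{36}$ ($H = 2 - \frac{-6 - 79}{-19 + 55} = 2 - - \frac{85}{36} = 2 + \frac{85}{36} = \frac{157}{36} \approx 4.3611$)
$u{\left(L \right)} = -9 + \frac{1}{2 L}$ ($u{\left(L \right)} = -9 + \frac{1}{L + L} = -9 + \frac{1}{2 L}$)
$H \left(-120 + u{\left(n{\left(-4 \right)} \right)}\right) = \frac{157 \left(-120 - \left(9 - \frac{1}{2 \frac{6}{-4}}\right)\right)}{36} = \frac{157 \left(-120 - \left(9 - \frac{1}{2 \cdot 6 \left(- \frac{1}{4}\right)}\right)\right)}{36} = \frac{157 \left(-120 - \left(9 - \frac{1}{2 \left(- \frac{3}{2}\right)}\right)\right)}{36} = \frac{157 \left(-120 + \left(-9 + \frac{1}{2} \left(- \frac{2}{3}\right)\right)\right)}{36} = \frac{157 \left(-120 - \frac{28}{3}\right)}{36} = \frac{157}{36} \left(- \frac{388}{3}\right) = - \frac{15229}{27}$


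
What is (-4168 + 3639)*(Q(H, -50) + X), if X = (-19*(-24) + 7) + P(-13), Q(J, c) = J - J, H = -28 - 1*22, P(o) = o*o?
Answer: -334328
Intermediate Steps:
P(o) = o²
H = -50 (H = -28 - 22 = -50)
Q(J, c) = 0
X = 632 (X = (-19*(-24) + 7) + (-13)² = (456 + 7) + 169 = 463 + 169 = 632)
(-4168 + 3639)*(Q(H, -50) + X) = (-4168 + 3639)*(0 + 632) = -529*632 = -334328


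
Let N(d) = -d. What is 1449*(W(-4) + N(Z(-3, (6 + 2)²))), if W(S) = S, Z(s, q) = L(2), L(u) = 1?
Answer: -7245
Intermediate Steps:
Z(s, q) = 1
1449*(W(-4) + N(Z(-3, (6 + 2)²))) = 1449*(-4 - 1*1) = 1449*(-4 - 1) = 1449*(-5) = -7245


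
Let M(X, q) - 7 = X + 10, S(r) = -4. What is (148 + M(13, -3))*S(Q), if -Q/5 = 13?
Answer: -712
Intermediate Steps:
Q = -65 (Q = -5*13 = -65)
M(X, q) = 17 + X (M(X, q) = 7 + (X + 10) = 7 + (10 + X) = 17 + X)
(148 + M(13, -3))*S(Q) = (148 + (17 + 13))*(-4) = (148 + 30)*(-4) = 178*(-4) = -712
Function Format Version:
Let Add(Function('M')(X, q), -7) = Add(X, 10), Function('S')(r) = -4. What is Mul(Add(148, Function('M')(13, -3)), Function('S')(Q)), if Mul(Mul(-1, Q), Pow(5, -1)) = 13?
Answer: -712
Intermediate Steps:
Q = -65 (Q = Mul(-5, 13) = -65)
Function('M')(X, q) = Add(17, X) (Function('M')(X, q) = Add(7, Add(X, 10)) = Add(7, Add(10, X)) = Add(17, X))
Mul(Add(148, Function('M')(13, -3)), Function('S')(Q)) = Mul(Add(148, Add(17, 13)), -4) = Mul(Add(148, 30), -4) = Mul(178, -4) = -712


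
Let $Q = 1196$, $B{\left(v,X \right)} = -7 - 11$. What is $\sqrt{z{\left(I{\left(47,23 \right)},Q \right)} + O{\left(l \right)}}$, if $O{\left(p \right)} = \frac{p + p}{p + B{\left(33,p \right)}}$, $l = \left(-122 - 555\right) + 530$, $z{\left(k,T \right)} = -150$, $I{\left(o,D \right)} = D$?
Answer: $\frac{2 i \sqrt{112090}}{55} \approx 12.174 i$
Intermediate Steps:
$B{\left(v,X \right)} = -18$ ($B{\left(v,X \right)} = -7 - 11 = -18$)
$l = -147$ ($l = -677 + 530 = -147$)
$O{\left(p \right)} = \frac{2 p}{-18 + p}$ ($O{\left(p \right)} = \frac{p + p}{p - 18} = \frac{2 p}{-18 + p}$)
$\sqrt{z{\left(I{\left(47,23 \right)},Q \right)} + O{\left(l \right)}} = \sqrt{-150 + 2 \left(-147\right) \frac{1}{-18 - 147}} = \sqrt{-150 + 2 \left(-147\right) \frac{1}{-165}} = \sqrt{-150 + 2 \left(-147\right) \left(- \frac{1}{165}\right)} = \sqrt{-150 + \frac{98}{55}} = \sqrt{- \frac{8152}{55}} = \frac{2 i \sqrt{112090}}{55}$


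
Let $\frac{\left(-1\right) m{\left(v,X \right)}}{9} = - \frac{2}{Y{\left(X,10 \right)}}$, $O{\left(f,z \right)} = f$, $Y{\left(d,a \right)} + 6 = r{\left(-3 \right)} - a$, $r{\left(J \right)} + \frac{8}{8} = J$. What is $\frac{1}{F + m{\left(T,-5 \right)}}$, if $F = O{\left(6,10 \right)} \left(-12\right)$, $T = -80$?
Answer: $- \frac{10}{729} \approx -0.013717$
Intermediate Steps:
$r{\left(J \right)} = -1 + J$
$Y{\left(d,a \right)} = -10 - a$ ($Y{\left(d,a \right)} = -6 - \left(4 + a\right) = -10 - a$)
$m{\left(v,X \right)} = - \frac{9}{10}$ ($m{\left(v,X \right)} = - 9 \left(- \frac{2}{-10 - 10}\right) = - 9 \left(- \frac{2}{-20}\right) = - 9 \left(\left(-2\right) \left(- \frac{1}{20}\right)\right) = \left(-9\right) \frac{1}{10} = - \frac{9}{10}$)
$F = -72$ ($F = 6 \left(-12\right) = -72$)
$\frac{1}{F + m{\left(T,-5 \right)}} = \frac{1}{-72 - \frac{9}{10}} = \frac{1}{- \frac{729}{10}} = - \frac{10}{729}$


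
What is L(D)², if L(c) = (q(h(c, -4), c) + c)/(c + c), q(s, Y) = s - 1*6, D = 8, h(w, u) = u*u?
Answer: 81/64 ≈ 1.2656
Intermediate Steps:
h(w, u) = u²
q(s, Y) = -6 + s (q(s, Y) = s - 6 = -6 + s)
L(c) = (10 + c)/(2*c) (L(c) = ((-6 + (-4)²) + c)/(c + c) = ((-6 + 16) + c)/((2*c)) = (10 + c)*(1/(2*c)) = (10 + c)/(2*c))
L(D)² = ((½)*(10 + 8)/8)² = ((½)*(⅛)*18)² = (9/8)² = 81/64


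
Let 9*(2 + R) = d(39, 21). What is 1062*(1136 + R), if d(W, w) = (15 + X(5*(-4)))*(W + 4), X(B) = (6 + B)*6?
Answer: 854202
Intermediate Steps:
X(B) = 36 + 6*B
d(W, w) = -276 - 69*W (d(W, w) = (15 + (36 + 6*(5*(-4))))*(W + 4) = (15 + (36 + 6*(-20)))*(4 + W) = (15 + (36 - 120))*(4 + W) = (15 - 84)*(4 + W) = -69*(4 + W) = -276 - 69*W)
R = -995/3 (R = -2 + (-276 - 69*39)/9 = -2 + (-276 - 2691)/9 = -2 + (1/9)*(-2967) = -2 - 989/3 = -995/3 ≈ -331.67)
1062*(1136 + R) = 1062*(1136 - 995/3) = 1062*(2413/3) = 854202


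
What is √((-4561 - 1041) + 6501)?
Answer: √899 ≈ 29.983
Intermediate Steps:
√((-4561 - 1041) + 6501) = √(-5602 + 6501) = √899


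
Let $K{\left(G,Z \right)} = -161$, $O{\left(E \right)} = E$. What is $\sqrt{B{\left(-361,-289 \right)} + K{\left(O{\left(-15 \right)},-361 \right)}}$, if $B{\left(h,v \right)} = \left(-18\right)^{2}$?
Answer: $\sqrt{163} \approx 12.767$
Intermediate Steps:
$B{\left(h,v \right)} = 324$
$\sqrt{B{\left(-361,-289 \right)} + K{\left(O{\left(-15 \right)},-361 \right)}} = \sqrt{324 - 161} = \sqrt{163}$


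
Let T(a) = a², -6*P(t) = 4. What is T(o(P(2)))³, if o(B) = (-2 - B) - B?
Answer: 64/729 ≈ 0.087791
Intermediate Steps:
P(t) = -⅔ (P(t) = -⅙*4 = -⅔)
o(B) = -2 - 2*B
T(o(P(2)))³ = ((-2 - 2*(-⅔))²)³ = ((-2 + 4/3)²)³ = ((-⅔)²)³ = (4/9)³ = 64/729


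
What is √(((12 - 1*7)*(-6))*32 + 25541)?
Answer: √24581 ≈ 156.78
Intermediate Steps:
√(((12 - 1*7)*(-6))*32 + 25541) = √(((12 - 7)*(-6))*32 + 25541) = √((5*(-6))*32 + 25541) = √(-30*32 + 25541) = √(-960 + 25541) = √24581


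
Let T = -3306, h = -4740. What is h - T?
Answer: -1434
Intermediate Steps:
h - T = -4740 - 1*(-3306) = -4740 + 3306 = -1434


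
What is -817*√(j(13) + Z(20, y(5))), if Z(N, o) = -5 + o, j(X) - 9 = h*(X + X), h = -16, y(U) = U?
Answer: -817*I*√407 ≈ -16482.0*I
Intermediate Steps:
j(X) = 9 - 32*X (j(X) = 9 - 16*(X + X) = 9 - 32*X)
-817*√(j(13) + Z(20, y(5))) = -817*√((9 - 32*13) + (-5 + 5)) = -817*√((9 - 416) + 0) = -817*√(-407 + 0) = -817*I*√407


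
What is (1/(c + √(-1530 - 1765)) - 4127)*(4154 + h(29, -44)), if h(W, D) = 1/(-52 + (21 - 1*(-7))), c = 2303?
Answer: 99695*(-4127*√3295 + 9504480*I)/(24*(√3295 - 2303*I)) ≈ -1.7143e+7 - 0.044922*I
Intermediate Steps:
h(W, D) = -1/24 (h(W, D) = 1/(-52 + (21 + 7)) = 1/(-52 + 28) = 1/(-24) = -1/24)
(1/(c + √(-1530 - 1765)) - 4127)*(4154 + h(29, -44)) = (1/(2303 + √(-1530 - 1765)) - 4127)*(4154 - 1/24) = (1/(2303 + √(-3295)) - 4127)*(99695/24) = (1/(2303 + I*√3295) - 4127)*(99695/24) = (-4127 + 1/(2303 + I*√3295))*(99695/24) = -411441265/24 + 99695/(24*(2303 + I*√3295))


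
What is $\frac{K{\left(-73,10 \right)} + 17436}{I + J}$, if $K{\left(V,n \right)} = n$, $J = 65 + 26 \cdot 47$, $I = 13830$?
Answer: $\frac{17446}{15117} \approx 1.1541$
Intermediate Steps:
$J = 1287$ ($J = 65 + 1222 = 1287$)
$\frac{K{\left(-73,10 \right)} + 17436}{I + J} = \frac{10 + 17436}{13830 + 1287} = \frac{17446}{15117}$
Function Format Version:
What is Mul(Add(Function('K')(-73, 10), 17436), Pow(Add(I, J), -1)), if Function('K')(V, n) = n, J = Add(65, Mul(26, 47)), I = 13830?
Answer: Rational(17446, 15117) ≈ 1.1541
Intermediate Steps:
J = 1287 (J = Add(65, 1222) = 1287)
Mul(Add(Function('K')(-73, 10), 17436), Pow(Add(I, J), -1)) = Mul(Add(10, 17436), Pow(Add(13830, 1287), -1)) = Mul(17446, Pow(15117, -1)) = Mul(17446, Rational(1, 15117)) = Rational(17446, 15117)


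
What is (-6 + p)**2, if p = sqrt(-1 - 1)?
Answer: (6 - I*sqrt(2))**2 ≈ 34.0 - 16.971*I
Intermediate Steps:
p = I*sqrt(2) (p = sqrt(-2) = I*sqrt(2) ≈ 1.4142*I)
(-6 + p)**2 = (-6 + I*sqrt(2))**2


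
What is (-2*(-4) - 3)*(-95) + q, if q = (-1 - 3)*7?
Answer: -503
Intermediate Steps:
q = -28 (q = -4*7 = -28)
(-2*(-4) - 3)*(-95) + q = (-2*(-4) - 3)*(-95) - 28 = (8 - 3)*(-95) - 28 = 5*(-95) - 28 = -475 - 28 = -503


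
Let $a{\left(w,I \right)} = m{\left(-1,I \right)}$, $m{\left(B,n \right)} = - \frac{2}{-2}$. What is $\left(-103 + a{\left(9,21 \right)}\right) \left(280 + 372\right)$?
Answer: $-66504$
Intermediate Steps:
$m{\left(B,n \right)} = 1$ ($m{\left(B,n \right)} = \left(-2\right) \left(- \frac{1}{2}\right) = 1$)
$a{\left(w,I \right)} = 1$
$\left(-103 + a{\left(9,21 \right)}\right) \left(280 + 372\right) = \left(-103 + 1\right) \left(280 + 372\right) = \left(-102\right) 652 = -66504$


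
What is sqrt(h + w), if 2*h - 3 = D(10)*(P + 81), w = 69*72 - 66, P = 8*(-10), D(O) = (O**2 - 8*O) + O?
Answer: 3*sqrt(2186)/2 ≈ 70.132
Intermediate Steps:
D(O) = O**2 - 7*O
P = -80
w = 4902 (w = 4968 - 66 = 4902)
h = 33/2 (h = 3/2 + ((10*(-7 + 10))*(-80 + 81))/2 = 3/2 + ((10*3)*1)/2 = 3/2 + (30*1)/2 = 3/2 + (1/2)*30 = 3/2 + 15 = 33/2 ≈ 16.500)
sqrt(h + w) = sqrt(33/2 + 4902) = sqrt(9837/2) = 3*sqrt(2186)/2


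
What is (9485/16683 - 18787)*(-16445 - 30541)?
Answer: 4908690631832/5561 ≈ 8.8270e+8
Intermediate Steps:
(9485/16683 - 18787)*(-16445 - 30541) = (9485*(1/16683) - 18787)*(-46986) = (9485/16683 - 18787)*(-46986) = -313414036/16683*(-46986) = 4908690631832/5561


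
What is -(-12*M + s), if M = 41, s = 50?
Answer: 442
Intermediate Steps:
-(-12*M + s) = -(-12*41 + 50) = -(-492 + 50) = -1*(-442) = 442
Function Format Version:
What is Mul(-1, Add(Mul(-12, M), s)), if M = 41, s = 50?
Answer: 442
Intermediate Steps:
Mul(-1, Add(Mul(-12, M), s)) = Mul(-1, Add(Mul(-12, 41), 50)) = Mul(-1, Add(-492, 50)) = Mul(-1, -442) = 442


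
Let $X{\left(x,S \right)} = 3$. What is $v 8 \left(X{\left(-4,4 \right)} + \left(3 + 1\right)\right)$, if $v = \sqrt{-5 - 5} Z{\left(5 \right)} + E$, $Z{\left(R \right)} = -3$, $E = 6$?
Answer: $336 - 168 i \sqrt{10} \approx 336.0 - 531.26 i$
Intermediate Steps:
$v = 6 - 3 i \sqrt{10}$ ($v = \sqrt{-5 - 5} \left(-3\right) + 6 = \sqrt{-10} \left(-3\right) + 6 = i \sqrt{10} \left(-3\right) + 6 = - 3 i \sqrt{10} + 6 = 6 - 3 i \sqrt{10} \approx 6.0 - 9.4868 i$)
$v 8 \left(X{\left(-4,4 \right)} + \left(3 + 1\right)\right) = \left(6 - 3 i \sqrt{10}\right) 8 \left(3 + \left(3 + 1\right)\right) = \left(6 - 3 i \sqrt{10}\right) 8 \left(3 + 4\right) = \left(6 - 3 i \sqrt{10}\right) 8 \cdot 7 = \left(6 - 3 i \sqrt{10}\right) 56 = 336 - 168 i \sqrt{10}$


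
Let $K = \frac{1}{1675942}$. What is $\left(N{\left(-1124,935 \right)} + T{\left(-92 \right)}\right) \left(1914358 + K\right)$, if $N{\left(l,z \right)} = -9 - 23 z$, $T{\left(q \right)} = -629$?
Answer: $- \frac{71042559930672891}{1675942} \approx -4.239 \cdot 10^{10}$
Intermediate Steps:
$K = \frac{1}{1675942} \approx 5.9668 \cdot 10^{-7}$
$\left(N{\left(-1124,935 \right)} + T{\left(-92 \right)}\right) \left(1914358 + K\right) = \left(\left(-9 - 21505\right) - 629\right) \left(1914358 + \frac{1}{1675942}\right) = \left(\left(-9 - 21505\right) - 629\right) \frac{3208352975237}{1675942} = \left(-21514 - 629\right) \frac{3208352975237}{1675942} = \left(-22143\right) \frac{3208352975237}{1675942} = - \frac{71042559930672891}{1675942}$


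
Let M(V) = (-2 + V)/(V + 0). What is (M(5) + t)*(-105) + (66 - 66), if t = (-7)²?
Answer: -5208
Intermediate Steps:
M(V) = (-2 + V)/V
t = 49
(M(5) + t)*(-105) + (66 - 66) = ((-2 + 5)/5 + 49)*(-105) + (66 - 66) = ((⅕)*3 + 49)*(-105) + 0 = (⅗ + 49)*(-105) + 0 = (248/5)*(-105) + 0 = -5208 + 0 = -5208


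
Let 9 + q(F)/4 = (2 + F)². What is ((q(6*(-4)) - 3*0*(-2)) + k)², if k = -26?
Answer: 3511876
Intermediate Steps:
q(F) = -36 + 4*(2 + F)²
((q(6*(-4)) - 3*0*(-2)) + k)² = (((-36 + 4*(2 + 6*(-4))²) - 3*0*(-2)) - 26)² = (((-36 + 4*(2 - 24)²) + 0*(-2)) - 26)² = (((-36 + 4*(-22)²) + 0) - 26)² = (((-36 + 4*484) + 0) - 26)² = (((-36 + 1936) + 0) - 26)² = ((1900 + 0) - 26)² = (1900 - 26)² = 1874² = 3511876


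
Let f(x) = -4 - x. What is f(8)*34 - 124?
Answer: -532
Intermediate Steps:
f(8)*34 - 124 = (-4 - 1*8)*34 - 124 = (-4 - 8)*34 - 124 = -12*34 - 124 = -408 - 124 = -532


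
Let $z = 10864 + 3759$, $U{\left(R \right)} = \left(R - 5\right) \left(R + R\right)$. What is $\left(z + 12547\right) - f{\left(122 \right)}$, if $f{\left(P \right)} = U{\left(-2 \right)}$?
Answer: $27142$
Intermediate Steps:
$U{\left(R \right)} = 2 R \left(-5 + R\right)$ ($U{\left(R \right)} = \left(-5 + R\right) 2 R = 2 R \left(-5 + R\right)$)
$z = 14623$
$f{\left(P \right)} = 28$ ($f{\left(P \right)} = 2 \left(-2\right) \left(-5 - 2\right) = 2 \left(-2\right) \left(-7\right) = 28$)
$\left(z + 12547\right) - f{\left(122 \right)} = \left(14623 + 12547\right) - 28 = 27170 - 28 = 27142$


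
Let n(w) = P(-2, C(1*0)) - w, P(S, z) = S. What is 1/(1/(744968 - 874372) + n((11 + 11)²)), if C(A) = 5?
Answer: -129404/62890345 ≈ -0.0020576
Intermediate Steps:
n(w) = -2 - w
1/(1/(744968 - 874372) + n((11 + 11)²)) = 1/(1/(744968 - 874372) + (-2 - (11 + 11)²)) = 1/(1/(-129404) + (-2 - 1*22²)) = 1/(-1/129404 + (-2 - 1*484)) = 1/(-1/129404 + (-2 - 484)) = 1/(-1/129404 - 486) = 1/(-62890345/129404) = -129404/62890345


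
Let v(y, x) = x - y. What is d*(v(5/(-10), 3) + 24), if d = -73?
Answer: -4015/2 ≈ -2007.5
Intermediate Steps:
d*(v(5/(-10), 3) + 24) = -73*((3 - 5/(-10)) + 24) = -73*((3 - 5*(-1)/10) + 24) = -73*((3 - 1*(-½)) + 24) = -73*((3 + ½) + 24) = -73*(7/2 + 24) = -73*55/2 = -4015/2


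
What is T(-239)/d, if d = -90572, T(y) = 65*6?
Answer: -195/45286 ≈ -0.0043060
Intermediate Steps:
T(y) = 390
T(-239)/d = 390/(-90572) = 390*(-1/90572) = -195/45286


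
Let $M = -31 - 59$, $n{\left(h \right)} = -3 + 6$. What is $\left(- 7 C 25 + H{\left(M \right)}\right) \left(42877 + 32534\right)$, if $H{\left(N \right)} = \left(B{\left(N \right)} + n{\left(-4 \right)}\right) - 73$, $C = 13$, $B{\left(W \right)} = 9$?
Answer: $-176160096$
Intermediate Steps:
$n{\left(h \right)} = 3$
$M = -90$
$H{\left(N \right)} = -61$ ($H{\left(N \right)} = \left(9 + 3\right) - 73 = 12 - 73 = -61$)
$\left(- 7 C 25 + H{\left(M \right)}\right) \left(42877 + 32534\right) = \left(\left(-7\right) 13 \cdot 25 - 61\right) \left(42877 + 32534\right) = \left(\left(-91\right) 25 - 61\right) 75411 = \left(-2275 - 61\right) 75411 = \left(-2336\right) 75411 = -176160096$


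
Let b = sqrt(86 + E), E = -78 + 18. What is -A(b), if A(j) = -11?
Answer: 11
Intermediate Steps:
E = -60
b = sqrt(26) (b = sqrt(86 - 60) = sqrt(26) ≈ 5.0990)
-A(b) = -1*(-11) = 11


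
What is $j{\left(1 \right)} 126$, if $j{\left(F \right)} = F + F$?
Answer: $252$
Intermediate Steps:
$j{\left(F \right)} = 2 F$
$j{\left(1 \right)} 126 = 2 \cdot 1 \cdot 126 = 2 \cdot 126 = 252$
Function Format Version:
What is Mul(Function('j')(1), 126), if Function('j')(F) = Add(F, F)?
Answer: 252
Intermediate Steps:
Function('j')(F) = Mul(2, F)
Mul(Function('j')(1), 126) = Mul(Mul(2, 1), 126) = Mul(2, 126) = 252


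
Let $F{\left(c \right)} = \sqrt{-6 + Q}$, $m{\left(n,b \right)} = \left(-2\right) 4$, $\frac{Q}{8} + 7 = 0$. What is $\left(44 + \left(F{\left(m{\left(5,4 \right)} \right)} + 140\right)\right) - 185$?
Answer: $-1 + i \sqrt{62} \approx -1.0 + 7.874 i$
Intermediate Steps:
$Q = -56$ ($Q = -56 + 8 \cdot 0 = -56 + 0 = -56$)
$m{\left(n,b \right)} = -8$
$F{\left(c \right)} = i \sqrt{62}$ ($F{\left(c \right)} = \sqrt{-6 - 56} = \sqrt{-62} = i \sqrt{62}$)
$\left(44 + \left(F{\left(m{\left(5,4 \right)} \right)} + 140\right)\right) - 185 = \left(44 + \left(i \sqrt{62} + 140\right)\right) - 185 = \left(44 + \left(140 + i \sqrt{62}\right)\right) - 185 = \left(184 + i \sqrt{62}\right) - 185 = -1 + i \sqrt{62}$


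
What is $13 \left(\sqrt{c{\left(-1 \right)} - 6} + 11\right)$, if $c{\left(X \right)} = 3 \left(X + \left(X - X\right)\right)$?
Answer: $143 + 39 i \approx 143.0 + 39.0 i$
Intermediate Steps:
$c{\left(X \right)} = 3 X$ ($c{\left(X \right)} = 3 \left(X + 0\right) = 3 X$)
$13 \left(\sqrt{c{\left(-1 \right)} - 6} + 11\right) = 13 \left(\sqrt{3 \left(-1\right) - 6} + 11\right) = 13 \left(\sqrt{-3 - 6} + 11\right) = 13 \left(\sqrt{-9} + 11\right) = 13 \left(3 i + 11\right) = 13 \left(11 + 3 i\right) = 143 + 39 i$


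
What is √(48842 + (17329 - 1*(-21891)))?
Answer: √88062 ≈ 296.75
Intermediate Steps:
√(48842 + (17329 - 1*(-21891))) = √(48842 + (17329 + 21891)) = √(48842 + 39220) = √88062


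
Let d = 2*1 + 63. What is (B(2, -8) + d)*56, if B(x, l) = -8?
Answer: 3192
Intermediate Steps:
d = 65 (d = 2 + 63 = 65)
(B(2, -8) + d)*56 = (-8 + 65)*56 = 57*56 = 3192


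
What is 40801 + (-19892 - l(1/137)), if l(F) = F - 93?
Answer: 2877273/137 ≈ 21002.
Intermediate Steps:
l(F) = -93 + F
40801 + (-19892 - l(1/137)) = 40801 + (-19892 - (-93 + 1/137)) = 40801 + (-19892 - 1*(-12740/137)) = 40801 + (-19892 + 12740/137) = 40801 - 2712464/137 = 2877273/137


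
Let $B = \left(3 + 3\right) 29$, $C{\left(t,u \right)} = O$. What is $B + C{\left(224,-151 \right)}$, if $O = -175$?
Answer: $-1$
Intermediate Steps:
$C{\left(t,u \right)} = -175$
$B = 174$ ($B = 6 \cdot 29 = 174$)
$B + C{\left(224,-151 \right)} = 174 - 175 = -1$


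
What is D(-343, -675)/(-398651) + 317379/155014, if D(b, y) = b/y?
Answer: 85403279447273/41712628126950 ≈ 2.0474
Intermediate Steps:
D(-343, -675)/(-398651) + 317379/155014 = -343/(-675)/(-398651) + 317379/155014 = -343*(-1/675)*(-1/398651) + 317379*(1/155014) = (343/675)*(-1/398651) + 317379/155014 = -343/269089425 + 317379/155014 = 85403279447273/41712628126950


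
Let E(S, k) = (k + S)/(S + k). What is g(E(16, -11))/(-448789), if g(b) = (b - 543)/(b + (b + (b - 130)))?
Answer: -542/56996203 ≈ -9.5094e-6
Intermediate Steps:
E(S, k) = 1 (E(S, k) = (S + k)/(S + k) = 1)
g(b) = (-543 + b)/(-130 + 3*b) (g(b) = (-543 + b)/(b + (b + (-130 + b))) = (-543 + b)/(b + (-130 + 2*b)) = (-543 + b)/(-130 + 3*b))
g(E(16, -11))/(-448789) = ((-543 + 1)/(-130 + 3*1))/(-448789) = (-542/(-130 + 3))*(-1/448789) = (-542/(-127))*(-1/448789) = -1/127*(-542)*(-1/448789) = (542/127)*(-1/448789) = -542/56996203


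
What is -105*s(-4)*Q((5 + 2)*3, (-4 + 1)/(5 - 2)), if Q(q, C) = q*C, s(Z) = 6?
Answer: 13230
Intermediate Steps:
Q(q, C) = C*q
-105*s(-4)*Q((5 + 2)*3, (-4 + 1)/(5 - 2)) = -630*((-4 + 1)/(5 - 2))*((5 + 2)*3) = -630*(-3/3)*(7*3) = -630*-3*⅓*21 = -630*(-1*21) = -630*(-21) = -105*(-126) = 13230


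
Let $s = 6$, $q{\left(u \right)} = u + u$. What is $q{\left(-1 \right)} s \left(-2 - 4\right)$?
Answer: $72$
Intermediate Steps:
$q{\left(u \right)} = 2 u$
$q{\left(-1 \right)} s \left(-2 - 4\right) = 2 \left(-1\right) 6 \left(-2 - 4\right) = \left(-2\right) 6 \left(-2 - 4\right) = \left(-12\right) \left(-6\right) = 72$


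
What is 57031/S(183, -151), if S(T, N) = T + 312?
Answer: 57031/495 ≈ 115.21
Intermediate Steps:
S(T, N) = 312 + T
57031/S(183, -151) = 57031/(312 + 183) = 57031/495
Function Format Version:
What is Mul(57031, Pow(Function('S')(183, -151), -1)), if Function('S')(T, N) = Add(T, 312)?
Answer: Rational(57031, 495) ≈ 115.21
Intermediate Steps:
Function('S')(T, N) = Add(312, T)
Mul(57031, Pow(Function('S')(183, -151), -1)) = Mul(57031, Pow(Add(312, 183), -1)) = Mul(57031, Pow(495, -1)) = Mul(57031, Rational(1, 495)) = Rational(57031, 495)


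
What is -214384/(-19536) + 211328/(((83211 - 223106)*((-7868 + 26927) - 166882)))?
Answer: 21314426105531/1942300920945 ≈ 10.974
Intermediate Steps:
-214384/(-19536) + 211328/(((83211 - 223106)*((-7868 + 26927) - 166882))) = -214384*(-1/19536) + 211328/((-139895*(19059 - 166882))) = 13399/1221 + 211328/((-139895*(-147823))) = 13399/1221 + 211328/20679698585 = 13399/1221 + 211328*(1/20679698585) = 13399/1221 + 16256/1590746045 = 21314426105531/1942300920945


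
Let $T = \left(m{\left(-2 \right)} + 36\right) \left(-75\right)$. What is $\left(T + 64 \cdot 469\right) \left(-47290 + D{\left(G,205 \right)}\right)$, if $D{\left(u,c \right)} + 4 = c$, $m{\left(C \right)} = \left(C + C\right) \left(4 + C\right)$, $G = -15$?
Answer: $-1314536524$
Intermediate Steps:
$m{\left(C \right)} = 2 C \left(4 + C\right)$
$D{\left(u,c \right)} = -4 + c$
$T = -2100$ ($T = \left(2 \left(-2\right) \left(4 - 2\right) + 36\right) \left(-75\right) = \left(2 \left(-2\right) 2 + 36\right) \left(-75\right) = \left(-8 + 36\right) \left(-75\right) = 28 \left(-75\right) = -2100$)
$\left(T + 64 \cdot 469\right) \left(-47290 + D{\left(G,205 \right)}\right) = \left(-2100 + 64 \cdot 469\right) \left(-47290 + \left(-4 + 205\right)\right) = \left(-2100 + 30016\right) \left(-47290 + 201\right) = 27916 \left(-47089\right) = -1314536524$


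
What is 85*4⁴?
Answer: 21760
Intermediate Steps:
85*4⁴ = 85*256 = 21760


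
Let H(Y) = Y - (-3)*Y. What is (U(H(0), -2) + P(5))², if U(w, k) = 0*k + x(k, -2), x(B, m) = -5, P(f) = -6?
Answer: 121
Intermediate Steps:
H(Y) = 4*Y (H(Y) = Y + 3*Y = 4*Y)
U(w, k) = -5 (U(w, k) = 0*k - 5 = 0 - 5 = -5)
(U(H(0), -2) + P(5))² = (-5 - 6)² = (-11)² = 121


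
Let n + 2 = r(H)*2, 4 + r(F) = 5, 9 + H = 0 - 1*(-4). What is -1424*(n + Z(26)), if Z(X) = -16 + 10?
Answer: 8544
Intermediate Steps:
H = -5 (H = -9 + (0 - 1*(-4)) = -9 + (0 + 4) = -9 + 4 = -5)
Z(X) = -6
r(F) = 1 (r(F) = -4 + 5 = 1)
n = 0 (n = -2 + 1*2 = -2 + 2 = 0)
-1424*(n + Z(26)) = -1424*(0 - 6) = -1424*(-6) = 8544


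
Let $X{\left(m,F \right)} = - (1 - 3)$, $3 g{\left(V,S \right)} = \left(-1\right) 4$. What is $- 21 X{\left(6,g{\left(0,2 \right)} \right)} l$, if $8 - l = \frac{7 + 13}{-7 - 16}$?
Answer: $- \frac{8568}{23} \approx -372.52$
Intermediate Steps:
$g{\left(V,S \right)} = - \frac{4}{3}$ ($g{\left(V,S \right)} = \frac{\left(-1\right) 4}{3} = \frac{1}{3} \left(-4\right) = - \frac{4}{3}$)
$l = \frac{204}{23}$ ($l = 8 - \frac{7 + 13}{-7 - 16} = 8 - \frac{20}{-23} = 8 - 20 \left(- \frac{1}{23}\right) = 8 - - \frac{20}{23} = 8 + \frac{20}{23} = \frac{204}{23} \approx 8.8696$)
$X{\left(m,F \right)} = 2$ ($X{\left(m,F \right)} = \left(-1\right) \left(-2\right) = 2$)
$- 21 X{\left(6,g{\left(0,2 \right)} \right)} l = \left(-21\right) 2 \cdot \frac{204}{23} = \left(-42\right) \frac{204}{23} = - \frac{8568}{23}$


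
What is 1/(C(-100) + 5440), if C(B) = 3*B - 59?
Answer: 1/5081 ≈ 0.00019681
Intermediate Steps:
C(B) = -59 + 3*B
1/(C(-100) + 5440) = 1/((-59 + 3*(-100)) + 5440) = 1/((-59 - 300) + 5440) = 1/(-359 + 5440) = 1/5081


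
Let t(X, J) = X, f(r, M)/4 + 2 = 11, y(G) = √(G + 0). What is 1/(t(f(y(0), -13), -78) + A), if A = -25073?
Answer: -1/25037 ≈ -3.9941e-5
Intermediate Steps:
y(G) = √G
f(r, M) = 36 (f(r, M) = -8 + 4*11 = -8 + 44 = 36)
1/(t(f(y(0), -13), -78) + A) = 1/(36 - 25073) = 1/(-25037) = -1/25037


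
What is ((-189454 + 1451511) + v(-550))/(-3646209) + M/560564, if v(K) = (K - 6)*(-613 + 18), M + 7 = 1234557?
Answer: 601419636387/340655583646 ≈ 1.7655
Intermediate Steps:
M = 1234550 (M = -7 + 1234557 = 1234550)
v(K) = 3570 - 595*K (v(K) = (-6 + K)*(-595) = 3570 - 595*K)
((-189454 + 1451511) + v(-550))/(-3646209) + M/560564 = ((-189454 + 1451511) + (3570 - 595*(-550)))/(-3646209) + 1234550/560564 = (1262057 + (3570 + 327250))*(-1/3646209) + 1234550*(1/560564) = (1262057 + 330820)*(-1/3646209) + 617275/280282 = 1592877*(-1/3646209) + 617275/280282 = -530959/1215403 + 617275/280282 = 601419636387/340655583646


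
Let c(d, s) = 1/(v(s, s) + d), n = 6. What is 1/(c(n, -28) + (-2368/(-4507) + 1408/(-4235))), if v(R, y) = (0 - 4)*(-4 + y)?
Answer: 232516130/46596251 ≈ 4.9900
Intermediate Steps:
v(R, y) = 16 - 4*y (v(R, y) = -4*(-4 + y) = 16 - 4*y)
c(d, s) = 1/(16 + d - 4*s) (c(d, s) = 1/((16 - 4*s) + d) = 1/(16 + d - 4*s))
1/(c(n, -28) + (-2368/(-4507) + 1408/(-4235))) = 1/(1/(16 + 6 - 4*(-28)) + (-2368/(-4507) + 1408/(-4235))) = 1/(1/(16 + 6 + 112) + (-2368*(-1/4507) + 1408*(-1/4235))) = 1/(1/134 + (2368/4507 - 128/385)) = 1/(1/134 + 334784/1735195) = 1/(46596251/232516130) = 232516130/46596251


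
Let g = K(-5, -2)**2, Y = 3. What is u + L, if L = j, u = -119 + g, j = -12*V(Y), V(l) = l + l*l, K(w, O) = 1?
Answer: -262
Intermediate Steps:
g = 1 (g = 1**2 = 1)
V(l) = l + l**2
j = -144 (j = -36*(1 + 3) = -36*4 = -12*12 = -144)
u = -118 (u = -119 + 1 = -118)
L = -144
u + L = -118 - 144 = -262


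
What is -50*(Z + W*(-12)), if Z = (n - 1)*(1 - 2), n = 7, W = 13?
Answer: 8100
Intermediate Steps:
Z = -6 (Z = (7 - 1)*(1 - 2) = 6*(-1) = -6)
-50*(Z + W*(-12)) = -50*(-6 + 13*(-12)) = -50*(-6 - 156) = -50*(-162) = 8100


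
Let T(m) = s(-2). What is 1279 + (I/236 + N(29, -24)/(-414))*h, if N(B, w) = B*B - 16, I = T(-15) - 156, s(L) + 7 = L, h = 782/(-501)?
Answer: 227580961/177354 ≈ 1283.2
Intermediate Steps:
h = -782/501 (h = 782*(-1/501) = -782/501 ≈ -1.5609)
s(L) = -7 + L
T(m) = -9 (T(m) = -7 - 2 = -9)
I = -165 (I = -9 - 156 = -165)
N(B, w) = -16 + B² (N(B, w) = B² - 16 = -16 + B²)
1279 + (I/236 + N(29, -24)/(-414))*h = 1279 + (-165/236 + (-16 + 29²)/(-414))*(-782/501) = 1279 + (-165*1/236 + (-16 + 841)*(-1/414))*(-782/501) = 1279 + (-165/236 + 825*(-1/414))*(-782/501) = 1279 + (-165/236 - 275/138)*(-782/501) = 1279 - 43835/16284*(-782/501) = 1279 + 745195/177354 = 227580961/177354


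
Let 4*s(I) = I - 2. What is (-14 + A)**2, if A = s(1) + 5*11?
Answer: 26569/16 ≈ 1660.6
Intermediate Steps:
s(I) = -1/2 + I/4 (s(I) = (I - 2)/4 = (-2 + I)/4 = -1/2 + I/4)
A = 219/4 (A = (-1/2 + (1/4)*1) + 5*11 = (-1/2 + 1/4) + 55 = -1/4 + 55 = 219/4 ≈ 54.750)
(-14 + A)**2 = (-14 + 219/4)**2 = (163/4)**2 = 26569/16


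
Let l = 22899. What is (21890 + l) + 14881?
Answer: 59670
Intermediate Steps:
(21890 + l) + 14881 = (21890 + 22899) + 14881 = 44789 + 14881 = 59670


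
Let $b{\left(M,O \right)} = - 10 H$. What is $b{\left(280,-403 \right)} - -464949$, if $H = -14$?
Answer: $465089$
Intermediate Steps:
$b{\left(M,O \right)} = 140$ ($b{\left(M,O \right)} = \left(-10\right) \left(-14\right) = 140$)
$b{\left(280,-403 \right)} - -464949 = 140 - -464949 = 140 + 464949 = 465089$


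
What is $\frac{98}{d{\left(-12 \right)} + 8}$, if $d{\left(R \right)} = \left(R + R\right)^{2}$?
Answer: $\frac{49}{292} \approx 0.16781$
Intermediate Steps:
$d{\left(R \right)} = 4 R^{2}$ ($d{\left(R \right)} = \left(2 R\right)^{2} = 4 R^{2}$)
$\frac{98}{d{\left(-12 \right)} + 8} = \frac{98}{4 \left(-12\right)^{2} + 8} = \frac{98}{4 \cdot 144 + 8} = \frac{98}{576 + 8} = \frac{98}{584} = 98 \cdot \frac{1}{584} = \frac{49}{292}$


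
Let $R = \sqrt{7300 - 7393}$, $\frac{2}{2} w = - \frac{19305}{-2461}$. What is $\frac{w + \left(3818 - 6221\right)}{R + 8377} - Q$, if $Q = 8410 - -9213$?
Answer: $\frac{- 43370203 \sqrt{93} + 363318085009 i}{2461 \left(\sqrt{93} - 8377 i\right)} \approx -17623.0 + 0.00032915 i$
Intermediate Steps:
$w = \frac{19305}{2461}$ ($w = - \frac{19305}{-2461} = \left(-19305\right) \left(- \frac{1}{2461}\right) = \frac{19305}{2461} \approx 7.8444$)
$R = i \sqrt{93}$ ($R = \sqrt{-93} = i \sqrt{93} \approx 9.6436 i$)
$Q = 17623$ ($Q = 8410 + 9213 = 17623$)
$\frac{w + \left(3818 - 6221\right)}{R + 8377} - Q = \frac{\frac{19305}{2461} + \left(3818 - 6221\right)}{i \sqrt{93} + 8377} - 17623 = \frac{\frac{19305}{2461} - 2403}{8377 + i \sqrt{93}} - 17623 = - \frac{5894478}{2461 \left(8377 + i \sqrt{93}\right)} - 17623 = -17623 - \frac{5894478}{2461 \left(8377 + i \sqrt{93}\right)}$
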